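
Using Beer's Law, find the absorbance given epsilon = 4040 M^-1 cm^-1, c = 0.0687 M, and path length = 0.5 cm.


A = epsilon * c * l
A = 4040 * 0.0687 * 0.5
A = 138.774

138.774


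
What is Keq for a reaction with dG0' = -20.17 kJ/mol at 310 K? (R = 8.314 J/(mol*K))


Keq = exp(-dG0 * 1000 / (R * T))
Keq = exp(-(-20.17) * 1000 / (8.314 * 310))
Keq = 2504.6343

2504.6343


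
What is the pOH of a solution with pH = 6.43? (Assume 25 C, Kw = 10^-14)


pOH = 14 - pH
pOH = 14 - 6.43
pOH = 7.57

7.57


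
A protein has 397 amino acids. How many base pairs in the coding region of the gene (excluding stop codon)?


Each amino acid = 1 codon = 3 bp
bp = 397 * 3 = 1191 bp

1191 bp


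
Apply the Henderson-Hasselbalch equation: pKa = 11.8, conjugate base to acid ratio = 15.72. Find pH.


pH = pKa + log10([A-]/[HA])
pH = 11.8 + log10(15.72)
pH = 12.9965

12.9965


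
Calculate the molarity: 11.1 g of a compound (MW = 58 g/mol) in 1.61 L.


C = (mass / MW) / volume
C = (11.1 / 58) / 1.61
C = 0.1189 M

0.1189 M


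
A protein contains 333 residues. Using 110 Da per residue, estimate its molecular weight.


MW = n_residues * 110 Da
MW = 333 * 110
MW = 36630 Da

36630 Da


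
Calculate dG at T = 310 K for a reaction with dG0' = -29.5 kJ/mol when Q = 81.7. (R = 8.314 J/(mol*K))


dG = dG0' + RT * ln(Q) / 1000
dG = -29.5 + 8.314 * 310 * ln(81.7) / 1000
dG = -18.1518 kJ/mol

-18.1518 kJ/mol


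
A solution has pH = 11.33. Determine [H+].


[H+] = 10^(-pH)
[H+] = 10^(-11.33)
[H+] = 4.677e-12 M

4.677e-12 M


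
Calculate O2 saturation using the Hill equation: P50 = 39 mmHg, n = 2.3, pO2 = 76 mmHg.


Y = pO2^n / (P50^n + pO2^n)
Y = 76^2.3 / (39^2.3 + 76^2.3)
Y = 82.27%

82.27%


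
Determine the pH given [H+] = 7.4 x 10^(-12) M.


pH = -log10([H+])
pH = -log10(7.4 x 10^(-12))
pH = 11.1308

11.1308


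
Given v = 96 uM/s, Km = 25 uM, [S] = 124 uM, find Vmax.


Vmax = v * (Km + [S]) / [S]
Vmax = 96 * (25 + 124) / 124
Vmax = 115.3548 uM/s

115.3548 uM/s


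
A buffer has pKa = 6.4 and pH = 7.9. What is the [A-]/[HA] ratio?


[A-]/[HA] = 10^(pH - pKa)
= 10^(7.9 - 6.4)
= 31.6228

31.6228


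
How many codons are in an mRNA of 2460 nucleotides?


codons = nucleotides / 3
codons = 2460 / 3 = 820

820


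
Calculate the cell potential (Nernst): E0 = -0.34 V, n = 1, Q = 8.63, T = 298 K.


E = E0 - (RT/nF) * ln(Q)
E = -0.34 - (8.314 * 298 / (1 * 96485)) * ln(8.63)
E = -0.3953 V

-0.3953 V


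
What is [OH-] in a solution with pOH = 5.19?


[OH-] = 10^(-pOH)
[OH-] = 10^(-5.19)
[OH-] = 6.457e-06 M

6.457e-06 M


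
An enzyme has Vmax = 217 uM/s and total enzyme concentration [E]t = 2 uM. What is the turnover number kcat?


kcat = Vmax / [E]t
kcat = 217 / 2
kcat = 108.5 s^-1

108.5 s^-1


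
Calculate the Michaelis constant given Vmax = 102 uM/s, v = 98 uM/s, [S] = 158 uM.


Km = [S] * (Vmax - v) / v
Km = 158 * (102 - 98) / 98
Km = 6.449 uM

6.449 uM


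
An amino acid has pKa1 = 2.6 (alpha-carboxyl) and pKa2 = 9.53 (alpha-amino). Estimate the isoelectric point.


pI = (pKa1 + pKa2) / 2
pI = (2.6 + 9.53) / 2
pI = 6.065

6.065


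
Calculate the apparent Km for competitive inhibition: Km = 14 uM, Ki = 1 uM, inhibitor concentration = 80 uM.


Km_app = Km * (1 + [I]/Ki)
Km_app = 14 * (1 + 80/1)
Km_app = 1134.0 uM

1134.0 uM


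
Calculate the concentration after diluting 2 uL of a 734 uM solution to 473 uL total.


C2 = C1 * V1 / V2
C2 = 734 * 2 / 473
C2 = 3.1036 uM

3.1036 uM


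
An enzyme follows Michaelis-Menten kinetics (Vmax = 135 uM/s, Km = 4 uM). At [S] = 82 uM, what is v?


v = Vmax * [S] / (Km + [S])
v = 135 * 82 / (4 + 82)
v = 128.7209 uM/s

128.7209 uM/s


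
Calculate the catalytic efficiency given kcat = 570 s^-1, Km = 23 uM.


Catalytic efficiency = kcat / Km
= 570 / 23
= 24.7826 uM^-1*s^-1

24.7826 uM^-1*s^-1


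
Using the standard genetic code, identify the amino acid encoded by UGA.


Standard genetic code lookup.
Codon UGA -> Stop

Stop


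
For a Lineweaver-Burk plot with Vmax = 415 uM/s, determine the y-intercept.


y-intercept = 1/Vmax
= 1/415
= 0.0024 s/uM

0.0024 s/uM


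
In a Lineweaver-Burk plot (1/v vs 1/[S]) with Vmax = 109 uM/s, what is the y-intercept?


y-intercept = 1/Vmax
= 1/109
= 0.0092 s/uM

0.0092 s/uM


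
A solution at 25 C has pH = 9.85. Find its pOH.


pOH = 14 - pH
pOH = 14 - 9.85
pOH = 4.15

4.15


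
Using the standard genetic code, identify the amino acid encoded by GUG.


Standard genetic code lookup.
Codon GUG -> Val

Val


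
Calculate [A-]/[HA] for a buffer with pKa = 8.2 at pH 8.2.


[A-]/[HA] = 10^(pH - pKa)
= 10^(8.2 - 8.2)
= 1.0

1.0


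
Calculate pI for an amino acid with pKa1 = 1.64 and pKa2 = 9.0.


pI = (pKa1 + pKa2) / 2
pI = (1.64 + 9.0) / 2
pI = 5.32

5.32


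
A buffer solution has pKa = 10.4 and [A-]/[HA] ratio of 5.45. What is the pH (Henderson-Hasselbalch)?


pH = pKa + log10([A-]/[HA])
pH = 10.4 + log10(5.45)
pH = 11.1364

11.1364


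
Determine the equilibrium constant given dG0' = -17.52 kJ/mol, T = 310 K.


Keq = exp(-dG0 * 1000 / (R * T))
Keq = exp(-(-17.52) * 1000 / (8.314 * 310))
Keq = 895.7901

895.7901


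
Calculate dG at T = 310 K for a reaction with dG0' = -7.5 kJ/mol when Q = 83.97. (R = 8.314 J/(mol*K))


dG = dG0' + RT * ln(Q) / 1000
dG = -7.5 + 8.314 * 310 * ln(83.97) / 1000
dG = 3.9188 kJ/mol

3.9188 kJ/mol


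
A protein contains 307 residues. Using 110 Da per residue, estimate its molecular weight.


MW = n_residues * 110 Da
MW = 307 * 110
MW = 33770 Da

33770 Da


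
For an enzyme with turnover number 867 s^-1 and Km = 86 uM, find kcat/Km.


Catalytic efficiency = kcat / Km
= 867 / 86
= 10.0814 uM^-1*s^-1

10.0814 uM^-1*s^-1


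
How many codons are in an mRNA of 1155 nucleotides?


codons = nucleotides / 3
codons = 1155 / 3 = 385

385


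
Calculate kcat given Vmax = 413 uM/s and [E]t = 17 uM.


kcat = Vmax / [E]t
kcat = 413 / 17
kcat = 24.2941 s^-1

24.2941 s^-1


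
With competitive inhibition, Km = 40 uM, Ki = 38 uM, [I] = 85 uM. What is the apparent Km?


Km_app = Km * (1 + [I]/Ki)
Km_app = 40 * (1 + 85/38)
Km_app = 129.4737 uM

129.4737 uM


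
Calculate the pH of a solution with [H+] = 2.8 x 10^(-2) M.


pH = -log10([H+])
pH = -log10(2.8 x 10^(-2))
pH = 1.5528

1.5528


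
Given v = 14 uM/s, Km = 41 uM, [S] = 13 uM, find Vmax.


Vmax = v * (Km + [S]) / [S]
Vmax = 14 * (41 + 13) / 13
Vmax = 58.1538 uM/s

58.1538 uM/s


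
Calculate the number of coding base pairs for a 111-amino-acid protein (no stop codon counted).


Each amino acid = 1 codon = 3 bp
bp = 111 * 3 = 333 bp

333 bp


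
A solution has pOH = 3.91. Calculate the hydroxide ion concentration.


[OH-] = 10^(-pOH)
[OH-] = 10^(-3.91)
[OH-] = 1.230e-04 M

1.230e-04 M


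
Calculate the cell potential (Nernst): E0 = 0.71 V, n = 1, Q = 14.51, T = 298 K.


E = E0 - (RT/nF) * ln(Q)
E = 0.71 - (8.314 * 298 / (1 * 96485)) * ln(14.51)
E = 0.6413 V

0.6413 V


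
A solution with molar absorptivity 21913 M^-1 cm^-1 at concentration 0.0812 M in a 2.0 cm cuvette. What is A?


A = epsilon * c * l
A = 21913 * 0.0812 * 2.0
A = 3558.6712

3558.6712


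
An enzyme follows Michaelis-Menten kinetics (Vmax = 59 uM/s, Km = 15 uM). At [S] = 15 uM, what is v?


v = Vmax * [S] / (Km + [S])
v = 59 * 15 / (15 + 15)
v = 29.5 uM/s

29.5 uM/s


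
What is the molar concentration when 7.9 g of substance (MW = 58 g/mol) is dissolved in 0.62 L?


C = (mass / MW) / volume
C = (7.9 / 58) / 0.62
C = 0.2197 M

0.2197 M


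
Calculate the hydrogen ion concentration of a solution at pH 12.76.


[H+] = 10^(-pH)
[H+] = 10^(-12.76)
[H+] = 1.738e-13 M

1.738e-13 M


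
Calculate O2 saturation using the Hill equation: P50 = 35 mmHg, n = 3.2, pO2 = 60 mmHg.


Y = pO2^n / (P50^n + pO2^n)
Y = 60^3.2 / (35^3.2 + 60^3.2)
Y = 84.87%

84.87%


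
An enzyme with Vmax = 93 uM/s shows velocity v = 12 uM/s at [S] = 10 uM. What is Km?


Km = [S] * (Vmax - v) / v
Km = 10 * (93 - 12) / 12
Km = 67.5 uM

67.5 uM


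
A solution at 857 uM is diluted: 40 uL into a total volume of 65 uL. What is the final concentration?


C2 = C1 * V1 / V2
C2 = 857 * 40 / 65
C2 = 527.3846 uM

527.3846 uM


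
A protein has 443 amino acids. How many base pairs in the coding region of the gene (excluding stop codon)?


Each amino acid = 1 codon = 3 bp
bp = 443 * 3 = 1329 bp

1329 bp


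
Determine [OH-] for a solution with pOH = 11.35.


[OH-] = 10^(-pOH)
[OH-] = 10^(-11.35)
[OH-] = 4.467e-12 M

4.467e-12 M


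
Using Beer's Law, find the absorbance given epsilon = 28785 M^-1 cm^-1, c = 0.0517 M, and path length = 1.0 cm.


A = epsilon * c * l
A = 28785 * 0.0517 * 1.0
A = 1488.1845

1488.1845


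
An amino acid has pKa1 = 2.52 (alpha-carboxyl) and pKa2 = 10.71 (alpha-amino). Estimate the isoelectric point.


pI = (pKa1 + pKa2) / 2
pI = (2.52 + 10.71) / 2
pI = 6.615

6.615


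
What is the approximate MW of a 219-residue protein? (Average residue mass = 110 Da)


MW = n_residues * 110 Da
MW = 219 * 110
MW = 24090 Da

24090 Da


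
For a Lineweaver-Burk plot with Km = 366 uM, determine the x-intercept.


x-intercept = -1/Km
= -1/366
= -0.0027 1/uM

-0.0027 1/uM


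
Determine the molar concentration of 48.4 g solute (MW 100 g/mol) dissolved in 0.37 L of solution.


C = (mass / MW) / volume
C = (48.4 / 100) / 0.37
C = 1.3081 M

1.3081 M


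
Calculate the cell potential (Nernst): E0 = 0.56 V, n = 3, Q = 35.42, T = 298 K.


E = E0 - (RT/nF) * ln(Q)
E = 0.56 - (8.314 * 298 / (3 * 96485)) * ln(35.42)
E = 0.5295 V

0.5295 V


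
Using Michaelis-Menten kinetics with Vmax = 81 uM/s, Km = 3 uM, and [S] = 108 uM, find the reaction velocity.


v = Vmax * [S] / (Km + [S])
v = 81 * 108 / (3 + 108)
v = 78.8108 uM/s

78.8108 uM/s


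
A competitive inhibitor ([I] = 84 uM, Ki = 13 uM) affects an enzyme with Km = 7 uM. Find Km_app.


Km_app = Km * (1 + [I]/Ki)
Km_app = 7 * (1 + 84/13)
Km_app = 52.2308 uM

52.2308 uM


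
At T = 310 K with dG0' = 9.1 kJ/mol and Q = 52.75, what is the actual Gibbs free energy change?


dG = dG0' + RT * ln(Q) / 1000
dG = 9.1 + 8.314 * 310 * ln(52.75) / 1000
dG = 19.3206 kJ/mol

19.3206 kJ/mol


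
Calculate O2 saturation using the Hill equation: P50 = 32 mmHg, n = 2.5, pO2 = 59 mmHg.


Y = pO2^n / (P50^n + pO2^n)
Y = 59^2.5 / (32^2.5 + 59^2.5)
Y = 82.19%

82.19%


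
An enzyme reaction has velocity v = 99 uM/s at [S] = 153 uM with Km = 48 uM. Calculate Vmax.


Vmax = v * (Km + [S]) / [S]
Vmax = 99 * (48 + 153) / 153
Vmax = 130.0588 uM/s

130.0588 uM/s


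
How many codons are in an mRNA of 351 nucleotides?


codons = nucleotides / 3
codons = 351 / 3 = 117

117


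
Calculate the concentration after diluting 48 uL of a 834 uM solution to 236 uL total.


C2 = C1 * V1 / V2
C2 = 834 * 48 / 236
C2 = 169.6271 uM

169.6271 uM


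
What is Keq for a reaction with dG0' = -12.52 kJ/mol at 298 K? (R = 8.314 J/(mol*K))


Keq = exp(-dG0 * 1000 / (R * T))
Keq = exp(-(-12.52) * 1000 / (8.314 * 298))
Keq = 156.5436

156.5436


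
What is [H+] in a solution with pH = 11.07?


[H+] = 10^(-pH)
[H+] = 10^(-11.07)
[H+] = 8.511e-12 M

8.511e-12 M


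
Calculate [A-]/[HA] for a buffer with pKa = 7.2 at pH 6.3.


[A-]/[HA] = 10^(pH - pKa)
= 10^(6.3 - 7.2)
= 0.1259

0.1259


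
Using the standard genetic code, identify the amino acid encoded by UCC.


Standard genetic code lookup.
Codon UCC -> Ser

Ser


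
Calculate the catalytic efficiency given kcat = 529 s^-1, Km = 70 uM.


Catalytic efficiency = kcat / Km
= 529 / 70
= 7.5571 uM^-1*s^-1

7.5571 uM^-1*s^-1


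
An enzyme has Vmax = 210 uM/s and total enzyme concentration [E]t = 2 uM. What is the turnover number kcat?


kcat = Vmax / [E]t
kcat = 210 / 2
kcat = 105.0 s^-1

105.0 s^-1


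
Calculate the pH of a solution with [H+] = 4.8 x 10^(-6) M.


pH = -log10([H+])
pH = -log10(4.8 x 10^(-6))
pH = 5.3188

5.3188


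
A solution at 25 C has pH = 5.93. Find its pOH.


pOH = 14 - pH
pOH = 14 - 5.93
pOH = 8.07

8.07


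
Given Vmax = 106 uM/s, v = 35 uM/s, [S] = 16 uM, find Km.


Km = [S] * (Vmax - v) / v
Km = 16 * (106 - 35) / 35
Km = 32.4571 uM

32.4571 uM


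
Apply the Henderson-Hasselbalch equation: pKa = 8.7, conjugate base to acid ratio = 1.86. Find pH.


pH = pKa + log10([A-]/[HA])
pH = 8.7 + log10(1.86)
pH = 8.9695

8.9695


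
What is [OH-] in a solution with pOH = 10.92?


[OH-] = 10^(-pOH)
[OH-] = 10^(-10.92)
[OH-] = 1.202e-11 M

1.202e-11 M


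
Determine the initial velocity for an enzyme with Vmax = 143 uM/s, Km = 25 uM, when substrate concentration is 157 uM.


v = Vmax * [S] / (Km + [S])
v = 143 * 157 / (25 + 157)
v = 123.3571 uM/s

123.3571 uM/s


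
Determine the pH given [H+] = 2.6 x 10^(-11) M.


pH = -log10([H+])
pH = -log10(2.6 x 10^(-11))
pH = 10.585

10.585


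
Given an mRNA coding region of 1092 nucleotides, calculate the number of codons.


codons = nucleotides / 3
codons = 1092 / 3 = 364

364


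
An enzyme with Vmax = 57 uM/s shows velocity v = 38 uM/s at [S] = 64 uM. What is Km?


Km = [S] * (Vmax - v) / v
Km = 64 * (57 - 38) / 38
Km = 32.0 uM

32.0 uM


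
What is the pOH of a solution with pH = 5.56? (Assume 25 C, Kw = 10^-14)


pOH = 14 - pH
pOH = 14 - 5.56
pOH = 8.44

8.44


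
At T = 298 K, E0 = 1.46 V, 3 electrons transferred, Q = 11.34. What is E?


E = E0 - (RT/nF) * ln(Q)
E = 1.46 - (8.314 * 298 / (3 * 96485)) * ln(11.34)
E = 1.4392 V

1.4392 V


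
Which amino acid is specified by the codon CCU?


Standard genetic code lookup.
Codon CCU -> Pro

Pro


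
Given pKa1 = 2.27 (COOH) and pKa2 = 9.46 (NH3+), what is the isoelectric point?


pI = (pKa1 + pKa2) / 2
pI = (2.27 + 9.46) / 2
pI = 5.865

5.865


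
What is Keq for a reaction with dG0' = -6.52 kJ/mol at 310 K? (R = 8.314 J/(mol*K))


Keq = exp(-dG0 * 1000 / (R * T))
Keq = exp(-(-6.52) * 1000 / (8.314 * 310))
Keq = 12.5502

12.5502


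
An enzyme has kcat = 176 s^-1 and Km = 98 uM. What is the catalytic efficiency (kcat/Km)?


Catalytic efficiency = kcat / Km
= 176 / 98
= 1.7959 uM^-1*s^-1

1.7959 uM^-1*s^-1


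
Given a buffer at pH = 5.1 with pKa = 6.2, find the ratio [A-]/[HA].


[A-]/[HA] = 10^(pH - pKa)
= 10^(5.1 - 6.2)
= 0.0794

0.0794


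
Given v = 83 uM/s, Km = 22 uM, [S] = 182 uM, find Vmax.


Vmax = v * (Km + [S]) / [S]
Vmax = 83 * (22 + 182) / 182
Vmax = 93.033 uM/s

93.033 uM/s


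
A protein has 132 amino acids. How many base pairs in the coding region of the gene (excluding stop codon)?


Each amino acid = 1 codon = 3 bp
bp = 132 * 3 = 396 bp

396 bp


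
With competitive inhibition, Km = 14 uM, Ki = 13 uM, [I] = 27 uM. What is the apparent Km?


Km_app = Km * (1 + [I]/Ki)
Km_app = 14 * (1 + 27/13)
Km_app = 43.0769 uM

43.0769 uM


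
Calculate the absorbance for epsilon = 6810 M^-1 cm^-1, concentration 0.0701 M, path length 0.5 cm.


A = epsilon * c * l
A = 6810 * 0.0701 * 0.5
A = 238.6905

238.6905


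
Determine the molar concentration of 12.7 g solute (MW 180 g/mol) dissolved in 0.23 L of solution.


C = (mass / MW) / volume
C = (12.7 / 180) / 0.23
C = 0.3068 M

0.3068 M


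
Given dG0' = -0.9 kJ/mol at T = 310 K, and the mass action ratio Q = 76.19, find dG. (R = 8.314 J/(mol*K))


dG = dG0' + RT * ln(Q) / 1000
dG = -0.9 + 8.314 * 310 * ln(76.19) / 1000
dG = 10.2682 kJ/mol

10.2682 kJ/mol


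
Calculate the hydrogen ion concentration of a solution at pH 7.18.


[H+] = 10^(-pH)
[H+] = 10^(-7.18)
[H+] = 6.607e-08 M

6.607e-08 M


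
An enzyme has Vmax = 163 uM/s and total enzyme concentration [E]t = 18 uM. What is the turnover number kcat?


kcat = Vmax / [E]t
kcat = 163 / 18
kcat = 9.0556 s^-1

9.0556 s^-1


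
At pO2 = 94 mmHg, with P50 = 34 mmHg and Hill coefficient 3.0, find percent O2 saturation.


Y = pO2^n / (P50^n + pO2^n)
Y = 94^3.0 / (34^3.0 + 94^3.0)
Y = 95.48%

95.48%


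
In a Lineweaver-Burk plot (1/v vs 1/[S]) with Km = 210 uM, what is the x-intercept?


x-intercept = -1/Km
= -1/210
= -0.0048 1/uM

-0.0048 1/uM


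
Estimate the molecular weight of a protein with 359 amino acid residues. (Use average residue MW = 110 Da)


MW = n_residues * 110 Da
MW = 359 * 110
MW = 39490 Da

39490 Da


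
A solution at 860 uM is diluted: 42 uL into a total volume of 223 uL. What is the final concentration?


C2 = C1 * V1 / V2
C2 = 860 * 42 / 223
C2 = 161.9731 uM

161.9731 uM


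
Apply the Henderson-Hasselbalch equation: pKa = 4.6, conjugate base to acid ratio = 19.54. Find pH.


pH = pKa + log10([A-]/[HA])
pH = 4.6 + log10(19.54)
pH = 5.8909

5.8909


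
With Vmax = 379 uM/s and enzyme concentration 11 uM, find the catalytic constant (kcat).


kcat = Vmax / [E]t
kcat = 379 / 11
kcat = 34.4545 s^-1

34.4545 s^-1


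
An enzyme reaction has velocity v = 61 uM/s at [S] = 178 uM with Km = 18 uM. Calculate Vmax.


Vmax = v * (Km + [S]) / [S]
Vmax = 61 * (18 + 178) / 178
Vmax = 67.1685 uM/s

67.1685 uM/s


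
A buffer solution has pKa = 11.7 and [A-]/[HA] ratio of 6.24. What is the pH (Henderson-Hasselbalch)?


pH = pKa + log10([A-]/[HA])
pH = 11.7 + log10(6.24)
pH = 12.4952

12.4952


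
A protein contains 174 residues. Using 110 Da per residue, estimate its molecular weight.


MW = n_residues * 110 Da
MW = 174 * 110
MW = 19140 Da

19140 Da


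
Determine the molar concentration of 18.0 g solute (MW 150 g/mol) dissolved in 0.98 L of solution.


C = (mass / MW) / volume
C = (18.0 / 150) / 0.98
C = 0.1224 M

0.1224 M


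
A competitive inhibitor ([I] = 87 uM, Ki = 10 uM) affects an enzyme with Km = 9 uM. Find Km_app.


Km_app = Km * (1 + [I]/Ki)
Km_app = 9 * (1 + 87/10)
Km_app = 87.3 uM

87.3 uM


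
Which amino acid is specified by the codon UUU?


Standard genetic code lookup.
Codon UUU -> Phe

Phe


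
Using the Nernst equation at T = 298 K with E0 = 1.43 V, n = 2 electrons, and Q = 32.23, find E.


E = E0 - (RT/nF) * ln(Q)
E = 1.43 - (8.314 * 298 / (2 * 96485)) * ln(32.23)
E = 1.3854 V

1.3854 V


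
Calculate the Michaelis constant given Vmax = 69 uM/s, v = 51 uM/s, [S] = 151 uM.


Km = [S] * (Vmax - v) / v
Km = 151 * (69 - 51) / 51
Km = 53.2941 uM

53.2941 uM


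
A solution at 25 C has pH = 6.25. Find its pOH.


pOH = 14 - pH
pOH = 14 - 6.25
pOH = 7.75

7.75


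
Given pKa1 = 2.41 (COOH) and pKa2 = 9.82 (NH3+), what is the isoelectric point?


pI = (pKa1 + pKa2) / 2
pI = (2.41 + 9.82) / 2
pI = 6.115

6.115


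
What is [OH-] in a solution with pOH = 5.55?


[OH-] = 10^(-pOH)
[OH-] = 10^(-5.55)
[OH-] = 2.818e-06 M

2.818e-06 M


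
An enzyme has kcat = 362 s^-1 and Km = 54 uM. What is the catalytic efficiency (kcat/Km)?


Catalytic efficiency = kcat / Km
= 362 / 54
= 6.7037 uM^-1*s^-1

6.7037 uM^-1*s^-1


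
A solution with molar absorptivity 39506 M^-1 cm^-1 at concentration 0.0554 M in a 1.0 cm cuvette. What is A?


A = epsilon * c * l
A = 39506 * 0.0554 * 1.0
A = 2188.6324

2188.6324


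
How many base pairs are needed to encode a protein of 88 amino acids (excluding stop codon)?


Each amino acid = 1 codon = 3 bp
bp = 88 * 3 = 264 bp

264 bp


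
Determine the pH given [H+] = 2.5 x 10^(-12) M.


pH = -log10([H+])
pH = -log10(2.5 x 10^(-12))
pH = 11.6021

11.6021


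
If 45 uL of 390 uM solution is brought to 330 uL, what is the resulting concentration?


C2 = C1 * V1 / V2
C2 = 390 * 45 / 330
C2 = 53.1818 uM

53.1818 uM


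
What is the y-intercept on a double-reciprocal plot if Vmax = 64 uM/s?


y-intercept = 1/Vmax
= 1/64
= 0.0156 s/uM

0.0156 s/uM


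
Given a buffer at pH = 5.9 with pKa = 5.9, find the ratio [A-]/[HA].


[A-]/[HA] = 10^(pH - pKa)
= 10^(5.9 - 5.9)
= 1.0

1.0


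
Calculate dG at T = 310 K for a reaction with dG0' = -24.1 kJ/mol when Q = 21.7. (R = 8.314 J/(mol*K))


dG = dG0' + RT * ln(Q) / 1000
dG = -24.1 + 8.314 * 310 * ln(21.7) / 1000
dG = -16.1687 kJ/mol

-16.1687 kJ/mol


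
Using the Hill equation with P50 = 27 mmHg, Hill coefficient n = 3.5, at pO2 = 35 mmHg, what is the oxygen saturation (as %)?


Y = pO2^n / (P50^n + pO2^n)
Y = 35^3.5 / (27^3.5 + 35^3.5)
Y = 71.26%

71.26%


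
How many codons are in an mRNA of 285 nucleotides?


codons = nucleotides / 3
codons = 285 / 3 = 95

95


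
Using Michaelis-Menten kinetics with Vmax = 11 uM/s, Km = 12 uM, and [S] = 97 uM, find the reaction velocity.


v = Vmax * [S] / (Km + [S])
v = 11 * 97 / (12 + 97)
v = 9.789 uM/s

9.789 uM/s


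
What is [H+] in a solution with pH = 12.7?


[H+] = 10^(-pH)
[H+] = 10^(-12.7)
[H+] = 1.995e-13 M

1.995e-13 M


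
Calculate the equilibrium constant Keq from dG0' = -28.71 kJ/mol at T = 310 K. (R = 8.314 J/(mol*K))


Keq = exp(-dG0 * 1000 / (R * T))
Keq = exp(-(-28.71) * 1000 / (8.314 * 310))
Keq = 68829.7798

68829.7798


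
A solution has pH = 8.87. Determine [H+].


[H+] = 10^(-pH)
[H+] = 10^(-8.87)
[H+] = 1.349e-09 M

1.349e-09 M


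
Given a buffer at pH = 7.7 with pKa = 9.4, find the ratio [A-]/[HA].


[A-]/[HA] = 10^(pH - pKa)
= 10^(7.7 - 9.4)
= 0.02

0.02


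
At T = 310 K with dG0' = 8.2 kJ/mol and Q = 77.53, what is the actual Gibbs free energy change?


dG = dG0' + RT * ln(Q) / 1000
dG = 8.2 + 8.314 * 310 * ln(77.53) / 1000
dG = 19.4131 kJ/mol

19.4131 kJ/mol


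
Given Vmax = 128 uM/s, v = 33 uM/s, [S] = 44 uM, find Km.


Km = [S] * (Vmax - v) / v
Km = 44 * (128 - 33) / 33
Km = 126.6667 uM

126.6667 uM


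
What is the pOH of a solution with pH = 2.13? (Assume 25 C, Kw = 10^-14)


pOH = 14 - pH
pOH = 14 - 2.13
pOH = 11.87

11.87


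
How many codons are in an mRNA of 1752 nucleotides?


codons = nucleotides / 3
codons = 1752 / 3 = 584

584


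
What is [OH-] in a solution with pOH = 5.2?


[OH-] = 10^(-pOH)
[OH-] = 10^(-5.2)
[OH-] = 6.310e-06 M

6.310e-06 M


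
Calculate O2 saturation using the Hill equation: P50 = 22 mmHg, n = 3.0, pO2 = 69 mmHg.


Y = pO2^n / (P50^n + pO2^n)
Y = 69^3.0 / (22^3.0 + 69^3.0)
Y = 96.86%

96.86%


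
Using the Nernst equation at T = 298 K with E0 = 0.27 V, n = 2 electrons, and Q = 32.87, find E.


E = E0 - (RT/nF) * ln(Q)
E = 0.27 - (8.314 * 298 / (2 * 96485)) * ln(32.87)
E = 0.2252 V

0.2252 V


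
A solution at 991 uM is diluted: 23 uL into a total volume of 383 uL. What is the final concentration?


C2 = C1 * V1 / V2
C2 = 991 * 23 / 383
C2 = 59.5117 uM

59.5117 uM


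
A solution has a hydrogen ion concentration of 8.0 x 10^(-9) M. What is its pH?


pH = -log10([H+])
pH = -log10(8.0 x 10^(-9))
pH = 8.0969

8.0969


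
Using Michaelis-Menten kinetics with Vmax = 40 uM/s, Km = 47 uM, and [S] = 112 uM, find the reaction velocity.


v = Vmax * [S] / (Km + [S])
v = 40 * 112 / (47 + 112)
v = 28.1761 uM/s

28.1761 uM/s


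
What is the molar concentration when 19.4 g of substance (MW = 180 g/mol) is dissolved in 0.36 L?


C = (mass / MW) / volume
C = (19.4 / 180) / 0.36
C = 0.2994 M

0.2994 M


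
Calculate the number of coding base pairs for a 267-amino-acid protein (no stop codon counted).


Each amino acid = 1 codon = 3 bp
bp = 267 * 3 = 801 bp

801 bp


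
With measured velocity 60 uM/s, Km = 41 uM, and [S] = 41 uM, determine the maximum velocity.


Vmax = v * (Km + [S]) / [S]
Vmax = 60 * (41 + 41) / 41
Vmax = 120.0 uM/s

120.0 uM/s


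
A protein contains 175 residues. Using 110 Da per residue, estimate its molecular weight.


MW = n_residues * 110 Da
MW = 175 * 110
MW = 19250 Da

19250 Da


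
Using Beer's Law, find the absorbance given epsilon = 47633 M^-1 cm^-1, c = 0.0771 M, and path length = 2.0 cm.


A = epsilon * c * l
A = 47633 * 0.0771 * 2.0
A = 7345.0086

7345.0086


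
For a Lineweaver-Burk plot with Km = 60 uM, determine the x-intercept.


x-intercept = -1/Km
= -1/60
= -0.0167 1/uM

-0.0167 1/uM


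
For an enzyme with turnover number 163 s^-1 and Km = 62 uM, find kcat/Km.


Catalytic efficiency = kcat / Km
= 163 / 62
= 2.629 uM^-1*s^-1

2.629 uM^-1*s^-1


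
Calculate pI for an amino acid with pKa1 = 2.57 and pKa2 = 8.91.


pI = (pKa1 + pKa2) / 2
pI = (2.57 + 8.91) / 2
pI = 5.74

5.74


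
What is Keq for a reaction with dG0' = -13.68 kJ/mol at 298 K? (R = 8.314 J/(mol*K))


Keq = exp(-dG0 * 1000 / (R * T))
Keq = exp(-(-13.68) * 1000 / (8.314 * 298))
Keq = 250.0185

250.0185


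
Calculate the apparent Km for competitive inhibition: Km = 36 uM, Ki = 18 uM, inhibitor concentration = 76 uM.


Km_app = Km * (1 + [I]/Ki)
Km_app = 36 * (1 + 76/18)
Km_app = 188.0 uM

188.0 uM


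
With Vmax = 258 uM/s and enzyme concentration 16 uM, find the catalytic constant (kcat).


kcat = Vmax / [E]t
kcat = 258 / 16
kcat = 16.125 s^-1

16.125 s^-1


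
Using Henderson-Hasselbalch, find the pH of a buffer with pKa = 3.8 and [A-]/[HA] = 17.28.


pH = pKa + log10([A-]/[HA])
pH = 3.8 + log10(17.28)
pH = 5.0375

5.0375


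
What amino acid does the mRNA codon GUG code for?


Standard genetic code lookup.
Codon GUG -> Val

Val


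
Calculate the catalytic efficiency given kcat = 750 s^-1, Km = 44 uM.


Catalytic efficiency = kcat / Km
= 750 / 44
= 17.0455 uM^-1*s^-1

17.0455 uM^-1*s^-1


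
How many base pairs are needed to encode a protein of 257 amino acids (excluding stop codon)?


Each amino acid = 1 codon = 3 bp
bp = 257 * 3 = 771 bp

771 bp


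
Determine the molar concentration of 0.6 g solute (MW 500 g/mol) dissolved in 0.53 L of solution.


C = (mass / MW) / volume
C = (0.6 / 500) / 0.53
C = 0.0023 M

0.0023 M


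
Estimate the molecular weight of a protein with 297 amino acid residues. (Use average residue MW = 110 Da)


MW = n_residues * 110 Da
MW = 297 * 110
MW = 32670 Da

32670 Da


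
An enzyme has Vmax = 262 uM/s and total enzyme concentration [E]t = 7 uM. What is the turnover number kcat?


kcat = Vmax / [E]t
kcat = 262 / 7
kcat = 37.4286 s^-1

37.4286 s^-1


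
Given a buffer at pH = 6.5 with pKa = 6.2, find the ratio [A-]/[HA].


[A-]/[HA] = 10^(pH - pKa)
= 10^(6.5 - 6.2)
= 1.9953

1.9953


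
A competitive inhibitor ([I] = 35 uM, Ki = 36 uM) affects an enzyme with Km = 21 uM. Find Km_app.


Km_app = Km * (1 + [I]/Ki)
Km_app = 21 * (1 + 35/36)
Km_app = 41.4167 uM

41.4167 uM


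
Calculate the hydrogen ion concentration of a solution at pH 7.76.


[H+] = 10^(-pH)
[H+] = 10^(-7.76)
[H+] = 1.738e-08 M

1.738e-08 M


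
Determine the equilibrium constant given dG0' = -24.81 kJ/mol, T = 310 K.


Keq = exp(-dG0 * 1000 / (R * T))
Keq = exp(-(-24.81) * 1000 / (8.314 * 310))
Keq = 15156.788

15156.788


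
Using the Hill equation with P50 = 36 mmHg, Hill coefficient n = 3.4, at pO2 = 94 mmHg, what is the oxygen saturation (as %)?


Y = pO2^n / (P50^n + pO2^n)
Y = 94^3.4 / (36^3.4 + 94^3.4)
Y = 96.31%

96.31%


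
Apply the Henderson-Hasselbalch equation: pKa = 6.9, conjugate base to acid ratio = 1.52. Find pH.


pH = pKa + log10([A-]/[HA])
pH = 6.9 + log10(1.52)
pH = 7.0818

7.0818


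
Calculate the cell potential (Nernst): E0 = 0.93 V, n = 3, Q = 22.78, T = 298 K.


E = E0 - (RT/nF) * ln(Q)
E = 0.93 - (8.314 * 298 / (3 * 96485)) * ln(22.78)
E = 0.9032 V

0.9032 V


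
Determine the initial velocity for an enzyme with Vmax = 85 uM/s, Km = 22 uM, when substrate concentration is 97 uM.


v = Vmax * [S] / (Km + [S])
v = 85 * 97 / (22 + 97)
v = 69.2857 uM/s

69.2857 uM/s


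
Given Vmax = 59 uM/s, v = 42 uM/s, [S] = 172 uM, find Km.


Km = [S] * (Vmax - v) / v
Km = 172 * (59 - 42) / 42
Km = 69.619 uM

69.619 uM


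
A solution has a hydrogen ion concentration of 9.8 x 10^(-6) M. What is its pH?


pH = -log10([H+])
pH = -log10(9.8 x 10^(-6))
pH = 5.0088

5.0088


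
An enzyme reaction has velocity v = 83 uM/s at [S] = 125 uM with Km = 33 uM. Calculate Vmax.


Vmax = v * (Km + [S]) / [S]
Vmax = 83 * (33 + 125) / 125
Vmax = 104.912 uM/s

104.912 uM/s


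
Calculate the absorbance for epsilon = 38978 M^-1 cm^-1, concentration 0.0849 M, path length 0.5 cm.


A = epsilon * c * l
A = 38978 * 0.0849 * 0.5
A = 1654.6161

1654.6161


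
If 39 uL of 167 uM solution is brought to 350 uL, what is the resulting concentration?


C2 = C1 * V1 / V2
C2 = 167 * 39 / 350
C2 = 18.6086 uM

18.6086 uM


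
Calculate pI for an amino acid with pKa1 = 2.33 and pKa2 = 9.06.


pI = (pKa1 + pKa2) / 2
pI = (2.33 + 9.06) / 2
pI = 5.695

5.695


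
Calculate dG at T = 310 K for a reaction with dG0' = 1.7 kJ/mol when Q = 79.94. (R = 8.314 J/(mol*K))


dG = dG0' + RT * ln(Q) / 1000
dG = 1.7 + 8.314 * 310 * ln(79.94) / 1000
dG = 12.992 kJ/mol

12.992 kJ/mol


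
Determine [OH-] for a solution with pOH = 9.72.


[OH-] = 10^(-pOH)
[OH-] = 10^(-9.72)
[OH-] = 1.905e-10 M

1.905e-10 M


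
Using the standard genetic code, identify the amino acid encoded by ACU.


Standard genetic code lookup.
Codon ACU -> Thr

Thr


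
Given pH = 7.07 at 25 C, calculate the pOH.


pOH = 14 - pH
pOH = 14 - 7.07
pOH = 6.93

6.93


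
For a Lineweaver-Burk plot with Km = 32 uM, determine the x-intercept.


x-intercept = -1/Km
= -1/32
= -0.0312 1/uM

-0.0312 1/uM


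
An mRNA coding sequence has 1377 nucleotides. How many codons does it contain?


codons = nucleotides / 3
codons = 1377 / 3 = 459

459


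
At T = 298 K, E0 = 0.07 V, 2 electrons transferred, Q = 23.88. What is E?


E = E0 - (RT/nF) * ln(Q)
E = 0.07 - (8.314 * 298 / (2 * 96485)) * ln(23.88)
E = 0.0293 V

0.0293 V


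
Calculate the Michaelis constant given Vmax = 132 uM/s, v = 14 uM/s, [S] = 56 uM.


Km = [S] * (Vmax - v) / v
Km = 56 * (132 - 14) / 14
Km = 472.0 uM

472.0 uM


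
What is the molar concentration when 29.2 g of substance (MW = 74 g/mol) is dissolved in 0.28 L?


C = (mass / MW) / volume
C = (29.2 / 74) / 0.28
C = 1.4093 M

1.4093 M


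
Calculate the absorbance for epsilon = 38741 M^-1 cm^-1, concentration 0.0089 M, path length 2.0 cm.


A = epsilon * c * l
A = 38741 * 0.0089 * 2.0
A = 689.5898

689.5898


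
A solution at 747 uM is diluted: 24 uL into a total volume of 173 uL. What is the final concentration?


C2 = C1 * V1 / V2
C2 = 747 * 24 / 173
C2 = 103.6301 uM

103.6301 uM


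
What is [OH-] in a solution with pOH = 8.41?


[OH-] = 10^(-pOH)
[OH-] = 10^(-8.41)
[OH-] = 3.890e-09 M

3.890e-09 M


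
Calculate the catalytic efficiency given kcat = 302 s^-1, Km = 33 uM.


Catalytic efficiency = kcat / Km
= 302 / 33
= 9.1515 uM^-1*s^-1

9.1515 uM^-1*s^-1


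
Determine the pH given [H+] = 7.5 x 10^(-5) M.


pH = -log10([H+])
pH = -log10(7.5 x 10^(-5))
pH = 4.1249

4.1249


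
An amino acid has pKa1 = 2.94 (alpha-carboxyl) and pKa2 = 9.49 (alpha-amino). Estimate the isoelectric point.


pI = (pKa1 + pKa2) / 2
pI = (2.94 + 9.49) / 2
pI = 6.215

6.215


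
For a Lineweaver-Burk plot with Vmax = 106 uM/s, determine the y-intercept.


y-intercept = 1/Vmax
= 1/106
= 0.0094 s/uM

0.0094 s/uM


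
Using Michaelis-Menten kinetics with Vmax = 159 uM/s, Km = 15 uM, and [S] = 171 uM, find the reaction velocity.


v = Vmax * [S] / (Km + [S])
v = 159 * 171 / (15 + 171)
v = 146.1774 uM/s

146.1774 uM/s


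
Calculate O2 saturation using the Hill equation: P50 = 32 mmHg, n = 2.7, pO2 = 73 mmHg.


Y = pO2^n / (P50^n + pO2^n)
Y = 73^2.7 / (32^2.7 + 73^2.7)
Y = 90.26%

90.26%


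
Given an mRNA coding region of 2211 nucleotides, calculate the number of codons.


codons = nucleotides / 3
codons = 2211 / 3 = 737

737


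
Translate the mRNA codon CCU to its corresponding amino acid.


Standard genetic code lookup.
Codon CCU -> Pro

Pro


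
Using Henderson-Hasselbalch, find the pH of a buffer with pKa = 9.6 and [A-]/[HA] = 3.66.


pH = pKa + log10([A-]/[HA])
pH = 9.6 + log10(3.66)
pH = 10.1635

10.1635


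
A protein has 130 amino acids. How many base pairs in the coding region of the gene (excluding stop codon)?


Each amino acid = 1 codon = 3 bp
bp = 130 * 3 = 390 bp

390 bp


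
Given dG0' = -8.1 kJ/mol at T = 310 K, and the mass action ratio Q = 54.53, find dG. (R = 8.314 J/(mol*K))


dG = dG0' + RT * ln(Q) / 1000
dG = -8.1 + 8.314 * 310 * ln(54.53) / 1000
dG = 2.2061 kJ/mol

2.2061 kJ/mol


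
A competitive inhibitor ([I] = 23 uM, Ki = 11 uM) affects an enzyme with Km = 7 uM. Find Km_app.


Km_app = Km * (1 + [I]/Ki)
Km_app = 7 * (1 + 23/11)
Km_app = 21.6364 uM

21.6364 uM


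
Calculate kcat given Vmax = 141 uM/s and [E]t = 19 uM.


kcat = Vmax / [E]t
kcat = 141 / 19
kcat = 7.4211 s^-1

7.4211 s^-1


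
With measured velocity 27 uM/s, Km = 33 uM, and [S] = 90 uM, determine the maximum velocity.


Vmax = v * (Km + [S]) / [S]
Vmax = 27 * (33 + 90) / 90
Vmax = 36.9 uM/s

36.9 uM/s


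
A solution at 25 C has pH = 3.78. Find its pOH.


pOH = 14 - pH
pOH = 14 - 3.78
pOH = 10.22

10.22


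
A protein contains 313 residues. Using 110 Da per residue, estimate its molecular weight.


MW = n_residues * 110 Da
MW = 313 * 110
MW = 34430 Da

34430 Da


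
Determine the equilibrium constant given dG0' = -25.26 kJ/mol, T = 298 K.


Keq = exp(-dG0 * 1000 / (R * T))
Keq = exp(-(-25.26) * 1000 / (8.314 * 298))
Keq = 26781.4714

26781.4714


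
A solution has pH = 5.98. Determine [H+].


[H+] = 10^(-pH)
[H+] = 10^(-5.98)
[H+] = 1.047e-06 M

1.047e-06 M


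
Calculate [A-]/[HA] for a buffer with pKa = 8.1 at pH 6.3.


[A-]/[HA] = 10^(pH - pKa)
= 10^(6.3 - 8.1)
= 0.0158

0.0158


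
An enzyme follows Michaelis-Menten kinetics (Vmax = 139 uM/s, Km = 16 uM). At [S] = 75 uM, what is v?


v = Vmax * [S] / (Km + [S])
v = 139 * 75 / (16 + 75)
v = 114.5604 uM/s

114.5604 uM/s


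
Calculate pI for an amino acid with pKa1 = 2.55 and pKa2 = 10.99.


pI = (pKa1 + pKa2) / 2
pI = (2.55 + 10.99) / 2
pI = 6.77

6.77


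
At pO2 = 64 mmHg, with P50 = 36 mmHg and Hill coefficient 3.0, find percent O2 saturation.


Y = pO2^n / (P50^n + pO2^n)
Y = 64^3.0 / (36^3.0 + 64^3.0)
Y = 84.89%

84.89%


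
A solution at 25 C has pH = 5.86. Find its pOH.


pOH = 14 - pH
pOH = 14 - 5.86
pOH = 8.14

8.14


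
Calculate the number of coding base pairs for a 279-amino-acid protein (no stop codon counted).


Each amino acid = 1 codon = 3 bp
bp = 279 * 3 = 837 bp

837 bp


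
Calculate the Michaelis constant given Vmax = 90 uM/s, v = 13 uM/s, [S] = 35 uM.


Km = [S] * (Vmax - v) / v
Km = 35 * (90 - 13) / 13
Km = 207.3077 uM

207.3077 uM


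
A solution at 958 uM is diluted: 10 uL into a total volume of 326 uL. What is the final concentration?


C2 = C1 * V1 / V2
C2 = 958 * 10 / 326
C2 = 29.3865 uM

29.3865 uM


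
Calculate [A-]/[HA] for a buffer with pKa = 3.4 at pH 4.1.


[A-]/[HA] = 10^(pH - pKa)
= 10^(4.1 - 3.4)
= 5.0119

5.0119


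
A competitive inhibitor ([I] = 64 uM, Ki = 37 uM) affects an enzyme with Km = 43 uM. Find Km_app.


Km_app = Km * (1 + [I]/Ki)
Km_app = 43 * (1 + 64/37)
Km_app = 117.3784 uM

117.3784 uM


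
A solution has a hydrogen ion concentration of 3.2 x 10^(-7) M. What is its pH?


pH = -log10([H+])
pH = -log10(3.2 x 10^(-7))
pH = 6.4949

6.4949


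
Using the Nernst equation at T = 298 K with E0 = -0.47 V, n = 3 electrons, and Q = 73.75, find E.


E = E0 - (RT/nF) * ln(Q)
E = -0.47 - (8.314 * 298 / (3 * 96485)) * ln(73.75)
E = -0.5068 V

-0.5068 V


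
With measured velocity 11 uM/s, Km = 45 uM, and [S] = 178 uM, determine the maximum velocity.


Vmax = v * (Km + [S]) / [S]
Vmax = 11 * (45 + 178) / 178
Vmax = 13.7809 uM/s

13.7809 uM/s


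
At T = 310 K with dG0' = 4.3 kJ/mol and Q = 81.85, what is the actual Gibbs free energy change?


dG = dG0' + RT * ln(Q) / 1000
dG = 4.3 + 8.314 * 310 * ln(81.85) / 1000
dG = 15.6529 kJ/mol

15.6529 kJ/mol


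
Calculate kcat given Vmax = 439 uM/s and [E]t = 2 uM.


kcat = Vmax / [E]t
kcat = 439 / 2
kcat = 219.5 s^-1

219.5 s^-1


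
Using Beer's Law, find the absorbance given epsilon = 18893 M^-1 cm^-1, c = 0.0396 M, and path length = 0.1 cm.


A = epsilon * c * l
A = 18893 * 0.0396 * 0.1
A = 74.8163

74.8163


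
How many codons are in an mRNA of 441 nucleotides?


codons = nucleotides / 3
codons = 441 / 3 = 147

147


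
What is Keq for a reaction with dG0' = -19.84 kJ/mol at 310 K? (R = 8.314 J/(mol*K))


Keq = exp(-dG0 * 1000 / (R * T))
Keq = exp(-(-19.84) * 1000 / (8.314 * 310))
Keq = 2203.625

2203.625


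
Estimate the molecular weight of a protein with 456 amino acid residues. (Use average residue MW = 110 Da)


MW = n_residues * 110 Da
MW = 456 * 110
MW = 50160 Da

50160 Da


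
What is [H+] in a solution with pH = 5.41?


[H+] = 10^(-pH)
[H+] = 10^(-5.41)
[H+] = 3.890e-06 M

3.890e-06 M


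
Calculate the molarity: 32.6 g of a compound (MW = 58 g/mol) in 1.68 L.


C = (mass / MW) / volume
C = (32.6 / 58) / 1.68
C = 0.3346 M

0.3346 M


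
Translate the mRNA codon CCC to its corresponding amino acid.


Standard genetic code lookup.
Codon CCC -> Pro

Pro


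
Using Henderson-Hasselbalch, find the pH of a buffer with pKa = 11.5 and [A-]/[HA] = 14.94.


pH = pKa + log10([A-]/[HA])
pH = 11.5 + log10(14.94)
pH = 12.6744

12.6744


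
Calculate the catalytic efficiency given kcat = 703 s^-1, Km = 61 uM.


Catalytic efficiency = kcat / Km
= 703 / 61
= 11.5246 uM^-1*s^-1

11.5246 uM^-1*s^-1


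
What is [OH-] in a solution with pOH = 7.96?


[OH-] = 10^(-pOH)
[OH-] = 10^(-7.96)
[OH-] = 1.096e-08 M

1.096e-08 M


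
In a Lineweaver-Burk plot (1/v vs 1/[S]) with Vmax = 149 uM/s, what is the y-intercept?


y-intercept = 1/Vmax
= 1/149
= 0.0067 s/uM

0.0067 s/uM


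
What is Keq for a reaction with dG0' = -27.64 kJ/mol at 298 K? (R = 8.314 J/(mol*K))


Keq = exp(-dG0 * 1000 / (R * T))
Keq = exp(-(-27.64) * 1000 / (8.314 * 298))
Keq = 69988.3064

69988.3064


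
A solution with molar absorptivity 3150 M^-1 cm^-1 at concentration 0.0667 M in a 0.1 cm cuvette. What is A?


A = epsilon * c * l
A = 3150 * 0.0667 * 0.1
A = 21.0105

21.0105


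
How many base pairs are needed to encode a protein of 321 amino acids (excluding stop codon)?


Each amino acid = 1 codon = 3 bp
bp = 321 * 3 = 963 bp

963 bp


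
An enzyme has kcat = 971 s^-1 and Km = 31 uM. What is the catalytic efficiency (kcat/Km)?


Catalytic efficiency = kcat / Km
= 971 / 31
= 31.3226 uM^-1*s^-1

31.3226 uM^-1*s^-1


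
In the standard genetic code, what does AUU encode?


Standard genetic code lookup.
Codon AUU -> Ile

Ile


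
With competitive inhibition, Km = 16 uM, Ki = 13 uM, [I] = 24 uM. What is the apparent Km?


Km_app = Km * (1 + [I]/Ki)
Km_app = 16 * (1 + 24/13)
Km_app = 45.5385 uM

45.5385 uM


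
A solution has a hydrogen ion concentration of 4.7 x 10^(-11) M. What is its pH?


pH = -log10([H+])
pH = -log10(4.7 x 10^(-11))
pH = 10.3279

10.3279


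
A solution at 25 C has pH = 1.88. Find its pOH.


pOH = 14 - pH
pOH = 14 - 1.88
pOH = 12.12

12.12


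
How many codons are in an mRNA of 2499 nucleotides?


codons = nucleotides / 3
codons = 2499 / 3 = 833

833


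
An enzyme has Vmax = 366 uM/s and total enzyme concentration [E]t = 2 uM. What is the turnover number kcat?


kcat = Vmax / [E]t
kcat = 366 / 2
kcat = 183.0 s^-1

183.0 s^-1


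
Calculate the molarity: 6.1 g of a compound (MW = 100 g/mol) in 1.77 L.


C = (mass / MW) / volume
C = (6.1 / 100) / 1.77
C = 0.0345 M

0.0345 M
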